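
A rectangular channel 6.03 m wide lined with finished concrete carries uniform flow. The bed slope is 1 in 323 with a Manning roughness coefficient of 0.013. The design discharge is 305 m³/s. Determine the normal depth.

Manning's equation rearranged: A R^(2/3) = nQ / (1·√S) = 0.013 × 305 / (√0.003096) = 71.26.
Try y = 5.45 m: A R^(2/3) = 51.14 — too small.
Try y = 8.5 m: A R^(2/3) = 87.37 — too large.
Try y = 7.16 m: A R^(2/3) = 71.29 — matches.

y_n = 7.16 m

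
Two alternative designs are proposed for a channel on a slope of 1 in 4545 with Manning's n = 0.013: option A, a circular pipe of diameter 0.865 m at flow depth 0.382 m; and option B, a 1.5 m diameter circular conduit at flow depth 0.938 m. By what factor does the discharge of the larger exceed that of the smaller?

7.7

Channel A: For a circular section of diameter D = 0.865 m at depth y = 0.382 m, the central angle is θ = 2 arccos(1 − 2y/D) = 2.908 rad. Then A = (D²/8)(θ − sin θ) = 0.2502 m² and P = Dθ/2 = 1.258 m. Hydraulic radius R = A/P = 0.2502/1.258 = 0.199 m. Q_A = (1/0.013)·0.2502·0.199^(2/3)·√0.00022 = 0.09732 m³/s.
Channel B: For a circular section of diameter D = 1.5 m at depth y = 0.938 m, the central angle is θ = 2 arccos(1 − 2y/D) = 3.648 rad. Then A = (D²/8)(θ − sin θ) = 1.163 m² and P = Dθ/2 = 2.736 m. Hydraulic radius R = A/P = 1.163/2.736 = 0.4249 m. Q_B = (1/0.013)·1.163·0.4249^(2/3)·√0.00022 = 0.7497 m³/s.
The larger discharge is 0.7497 m³/s and the smaller is 0.09732 m³/s; the ratio is 7.7.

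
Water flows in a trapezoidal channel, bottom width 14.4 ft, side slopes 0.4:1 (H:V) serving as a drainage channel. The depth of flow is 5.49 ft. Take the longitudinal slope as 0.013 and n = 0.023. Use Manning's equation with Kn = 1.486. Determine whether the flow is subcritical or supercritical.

With bottom width b = 14.4 ft and side slope z = 0.4: A = (b + zy)y = (14.4 + 0.4×5.49)×5.49 = 91.11 ft²; P = b + 2y√(1+z²) = 14.4 + 2×5.49×1.077 = 26.23 ft.
Hydraulic radius R = A/P = 91.11/26.23 = 3.474 ft.
V = (1.486/n) R^(2/3) √S = (1.486/0.023) × 3.474^(2/3) × √0.013 = 16.9 ft/s. Hydraulic depth D_h = A/T = 91.11/18.79 = 4.848 ft.
Froude number Fr = V/√(g·D_h) = 16.9/√(32.2×4.848) = 1.35, which is greater than 1, so the flow is supercritical.

supercritical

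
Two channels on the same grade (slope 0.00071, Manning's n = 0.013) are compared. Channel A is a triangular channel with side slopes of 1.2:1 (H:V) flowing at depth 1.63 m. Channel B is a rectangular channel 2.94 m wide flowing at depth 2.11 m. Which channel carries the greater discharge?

Channel A: For a triangular section with side slope z = 1.2: A = zy² = 1.2×1.63² = 3.188 m²; P = 2y√(1+z²) = 2×1.63×1.562 = 5.092 m. Hydraulic radius R = A/P = 3.188/5.092 = 0.6261 m. Q_A = (1/0.013)·3.188·0.6261^(2/3)·√0.00071 = 4.783 m³/s.
Channel B: Flow area A = b·y = 2.94 × 2.11 = 6.203 m². Wetted perimeter P = b + 2y = 2.94 + 2×2.11 = 7.16 m. Hydraulic radius R = A/P = 6.203/7.16 = 0.8664 m. Q_B = (1/0.013)·6.203·0.8664^(2/3)·√0.00071 = 11.56 m³/s.
Q_A = 4.783 m³/s vs Q_B = 11.56 m³/s, so channel B carries more.

channel B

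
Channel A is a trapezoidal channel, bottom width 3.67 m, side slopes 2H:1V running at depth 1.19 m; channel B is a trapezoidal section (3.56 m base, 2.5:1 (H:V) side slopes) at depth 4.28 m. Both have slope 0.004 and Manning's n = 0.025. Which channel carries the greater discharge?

channel B

Channel A: With bottom width b = 3.67 m and side slope z = 2: A = (b + zy)y = (3.67 + 2×1.19)×1.19 = 7.199 m²; P = b + 2y√(1+z²) = 3.67 + 2×1.19×2.236 = 8.992 m. Hydraulic radius R = A/P = 7.199/8.992 = 0.8007 m. Q_A = (1/0.025)·7.199·0.8007^(2/3)·√0.004 = 15.7 m³/s.
Channel B: With bottom width b = 3.56 m and side slope z = 2.5: A = (b + zy)y = (3.56 + 2.5×4.28)×4.28 = 61.03 m²; P = b + 2y√(1+z²) = 3.56 + 2×4.28×2.693 = 26.61 m. Hydraulic radius R = A/P = 61.03/26.61 = 2.294 m. Q_B = (1/0.025)·61.03·2.294^(2/3)·√0.004 = 268.5 m³/s.
Q_A = 15.7 m³/s vs Q_B = 268.5 m³/s, so channel B carries more.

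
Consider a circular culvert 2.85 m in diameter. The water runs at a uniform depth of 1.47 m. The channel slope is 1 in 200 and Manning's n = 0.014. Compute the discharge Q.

Q = 13.5 m³/s

For a circular section of diameter D = 2.85 m at depth y = 1.47 m, the central angle is θ = 2 arccos(1 − 2y/D) = 3.205 rad. Then A = (D²/8)(θ − sin θ) = 3.318 m² and P = Dθ/2 = 4.567 m.
Hydraulic radius R = A/P = 3.318/4.567 = 0.7265 m.
Manning's equation: Q = (1/n) A R^(2/3) S^(1/2) = (1/0.014) × 3.318 × 0.7265^(2/3) × 0.005^(1/2) = 13.5 m³/s.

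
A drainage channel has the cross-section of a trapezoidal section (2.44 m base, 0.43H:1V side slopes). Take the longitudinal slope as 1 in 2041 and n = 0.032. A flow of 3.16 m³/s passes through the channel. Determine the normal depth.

Manning's equation rearranged: A R^(2/3) = nQ / (1·√S) = 0.032 × 3.16 / (√0.00049) = 4.568.
At y = 1.91 m: A R^(2/3) = 5.995 — over.
At y = 1.34 m: A R^(2/3) = 3.349 — short.
At y = 1.62 m: A R^(2/3) = 4.565 — close enough.

y_n = 1.62 m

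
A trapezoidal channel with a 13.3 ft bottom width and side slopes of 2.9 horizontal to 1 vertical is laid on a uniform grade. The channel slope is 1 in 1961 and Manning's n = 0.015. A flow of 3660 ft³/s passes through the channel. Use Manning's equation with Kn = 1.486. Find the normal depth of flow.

Manning's equation rearranged: A R^(2/3) = nQ / (1.486·√S) = 0.015 × 3660 / (1.486 × √0.0005099) = 1636.
Try y = 8.99 ft: A R^(2/3) = 1058 — low.
Try y = 11.8 ft: A R^(2/3) = 1962 — high.
Try y = 10.9 ft: A R^(2/3) = 1635 — ≈ 1636.

y_n = 10.9 ft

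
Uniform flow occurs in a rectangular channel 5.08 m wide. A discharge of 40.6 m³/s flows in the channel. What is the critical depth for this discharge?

y_c = 1.87 m

For a rectangular channel, critical depth y_c = (q²/g)^(1/3) where q = Q/b = 40.6/5.08 = 7.992 m²/s.
So y_c = (7.992²/9.81)^(1/3) = 1.87 m.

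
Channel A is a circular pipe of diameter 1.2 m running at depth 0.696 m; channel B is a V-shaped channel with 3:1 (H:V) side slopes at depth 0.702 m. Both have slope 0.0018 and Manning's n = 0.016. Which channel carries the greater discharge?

channel B

Channel A: For a circular section of diameter D = 1.2 m at depth y = 0.696 m, the central angle is θ = 2 arccos(1 − 2y/D) = 3.463 rad. Then A = (D²/8)(θ − sin θ) = 0.6802 m² and P = Dθ/2 = 2.078 m. Hydraulic radius R = A/P = 0.6802/2.078 = 0.3274 m. Q_A = (1/0.016)·0.6802·0.3274^(2/3)·√0.0018 = 0.8567 m³/s.
Channel B: For a triangular section with side slope z = 3: A = zy² = 3×0.702² = 1.478 m²; P = 2y√(1+z²) = 2×0.702×3.162 = 4.44 m. Hydraulic radius R = A/P = 1.478/4.44 = 0.333 m. Q_B = (1/0.016)·1.478·0.333^(2/3)·√0.0018 = 1.883 m³/s.
Q_A = 0.8567 m³/s vs Q_B = 1.883 m³/s, so channel B carries more.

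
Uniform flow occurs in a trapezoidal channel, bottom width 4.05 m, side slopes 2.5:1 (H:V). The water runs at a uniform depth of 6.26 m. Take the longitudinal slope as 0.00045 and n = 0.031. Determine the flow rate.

With bottom width b = 4.05 m and side slope z = 2.5: A = (b + zy)y = (4.05 + 2.5×6.26)×6.26 = 123.3 m²; P = b + 2y√(1+z²) = 4.05 + 2×6.26×2.693 = 37.76 m.
Hydraulic radius R = A/P = 123.3/37.76 = 3.266 m.
Manning's equation: Q = (1/n) A R^(2/3) S^(1/2) = (1/0.031) × 123.3 × 3.266^(2/3) × 0.00045^(1/2) = 186 m³/s.

Q = 186 m³/s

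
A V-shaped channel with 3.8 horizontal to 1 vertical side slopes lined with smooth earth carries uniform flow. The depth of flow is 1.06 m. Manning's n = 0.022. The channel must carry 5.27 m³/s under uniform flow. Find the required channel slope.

S = 0.0018

For a triangular section with side slope z = 3.8: A = zy² = 3.8×1.06² = 4.27 m²; P = 2y√(1+z²) = 2×1.06×3.929 = 8.33 m.
Hydraulic radius R = A/P = 4.27/8.33 = 0.5125 m.
From Manning's equation, S = [nQ / (1 A R^(2/3))]² = [0.022 × 5.27 / (1 × 4.27 × 0.5125^(2/3))]² = 0.0018.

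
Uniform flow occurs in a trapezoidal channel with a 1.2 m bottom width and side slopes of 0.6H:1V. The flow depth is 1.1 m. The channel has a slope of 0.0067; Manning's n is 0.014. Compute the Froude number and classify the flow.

With bottom width b = 1.2 m and side slope z = 0.6: A = (b + zy)y = (1.2 + 0.6×1.1)×1.1 = 2.046 m²; P = b + 2y√(1+z²) = 1.2 + 2×1.1×1.166 = 3.766 m.
Hydraulic radius R = A/P = 2.046/3.766 = 0.5433 m.
V = (1/n) R^(2/3) √S = (1/0.014) × 0.5433^(2/3) × √0.0067 = 3.893 m/s. Hydraulic depth D_h = A/T = 2.046/2.52 = 0.8119 m.
Froude number Fr = V/√(g·D_h) = 3.893/√(9.81×0.8119) = 1.38, which is greater than 1, so the flow is supercritical.

supercritical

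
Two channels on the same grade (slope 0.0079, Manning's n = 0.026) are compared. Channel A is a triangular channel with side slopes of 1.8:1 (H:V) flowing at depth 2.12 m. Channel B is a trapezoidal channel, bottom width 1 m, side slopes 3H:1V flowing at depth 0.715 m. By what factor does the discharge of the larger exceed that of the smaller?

6.22

Channel A: For a triangular section with side slope z = 1.8: A = zy² = 1.8×2.12² = 8.09 m²; P = 2y√(1+z²) = 2×2.12×2.059 = 8.731 m. Hydraulic radius R = A/P = 8.09/8.731 = 0.9266 m. Q_A = (1/0.026)·8.09·0.9266^(2/3)·√0.0079 = 26.29 m³/s.
Channel B: With bottom width b = 1 m and side slope z = 3: A = (b + zy)y = (1 + 3×0.715)×0.715 = 2.249 m²; P = b + 2y√(1+z²) = 1 + 2×0.715×3.162 = 5.522 m. Hydraulic radius R = A/P = 2.249/5.522 = 0.4072 m. Q_B = (1/0.026)·2.249·0.4072^(2/3)·√0.0079 = 4.223 m³/s.
The larger discharge is 26.29 m³/s and the smaller is 4.223 m³/s; the ratio is 6.22.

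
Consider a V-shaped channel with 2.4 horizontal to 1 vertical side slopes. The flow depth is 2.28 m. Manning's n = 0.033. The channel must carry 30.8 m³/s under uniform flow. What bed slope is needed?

S = 0.0062

For a triangular section with side slope z = 2.4: A = zy² = 2.4×2.28² = 12.48 m²; P = 2y√(1+z²) = 2×2.28×2.6 = 11.86 m.
Hydraulic radius R = A/P = 12.48/11.86 = 1.052 m.
From Manning's equation, S = [nQ / (1 A R^(2/3))]² = [0.033 × 30.8 / (1 × 12.48 × 1.052^(2/3))]² = 0.0062.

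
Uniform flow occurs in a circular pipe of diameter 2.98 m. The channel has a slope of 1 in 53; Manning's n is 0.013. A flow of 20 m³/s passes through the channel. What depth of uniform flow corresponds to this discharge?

Manning's equation rearranged: A R^(2/3) = nQ / (1·√S) = 0.013 × 20 / (√0.01887) = 1.893.
At y = 1.3 m: A R^(2/3) = 2.259 — over.
At y = 0.97 m: A R^(2/3) = 1.313 — short.
At y = 1.18 m: A R^(2/3) = 1.896 — matches.

y_n = 1.18 m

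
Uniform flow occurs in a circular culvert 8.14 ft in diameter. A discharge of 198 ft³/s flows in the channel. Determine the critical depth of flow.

y_c = 3.5 ft

At critical depth, Q² T / (g A³) = 1, i.e. A³/T = Q²/g = 198²/32.2 = 1218.
Trying y = 3.95 ft: A³/T = 1930 — over.
Trying y = 2.9 ft: A³/T = 589.8 — short.
Trying y = 3.5 ft: A³/T = 1215 — matches.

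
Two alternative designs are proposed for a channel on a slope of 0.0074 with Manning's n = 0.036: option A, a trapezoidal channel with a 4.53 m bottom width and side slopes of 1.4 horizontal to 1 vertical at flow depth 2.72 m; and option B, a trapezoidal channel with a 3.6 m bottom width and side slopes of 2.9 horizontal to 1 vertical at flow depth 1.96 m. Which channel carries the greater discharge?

Channel A: With bottom width b = 4.53 m and side slope z = 1.4: A = (b + zy)y = (4.53 + 1.4×2.72)×2.72 = 22.68 m²; P = b + 2y√(1+z²) = 4.53 + 2×2.72×1.72 = 13.89 m. Hydraulic radius R = A/P = 22.68/13.89 = 1.633 m. Q_A = (1/0.036)·22.68·1.633^(2/3)·√0.0074 = 75.15 m³/s.
Channel B: With bottom width b = 3.6 m and side slope z = 2.9: A = (b + zy)y = (3.6 + 2.9×1.96)×1.96 = 18.2 m²; P = b + 2y√(1+z²) = 3.6 + 2×1.96×3.068 = 15.62 m. Hydraulic radius R = A/P = 18.2/15.62 = 1.165 m. Q_B = (1/0.036)·18.2·1.165^(2/3)·√0.0074 = 48.13 m³/s.
Q_A = 75.15 m³/s vs Q_B = 48.13 m³/s, so channel A carries more.

channel A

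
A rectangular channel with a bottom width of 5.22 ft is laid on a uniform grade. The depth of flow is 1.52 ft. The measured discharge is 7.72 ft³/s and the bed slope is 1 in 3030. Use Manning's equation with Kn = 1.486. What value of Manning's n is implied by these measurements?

Flow area A = b·y = 5.22 × 1.52 = 7.934 ft². Wetted perimeter P = b + 2y = 5.22 + 2×1.52 = 8.26 ft.
Hydraulic radius R = A/P = 7.934/8.26 = 0.9606 ft.
Rearranging Manning's equation: n = (1.486/Q) A R^(2/3) S^(1/2) = (1.486/7.72) × 7.934 × 0.9606^(2/3) × √0.00033 = 0.027.

n = 0.027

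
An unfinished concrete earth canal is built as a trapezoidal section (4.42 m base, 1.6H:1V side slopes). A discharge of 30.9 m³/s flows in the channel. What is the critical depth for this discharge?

At critical depth, Q² T / (g A³) = 1, i.e. A³/T = Q²/g = 30.9²/9.81 = 97.33.
At y = 1.82 m: A³/T = 232 — over.
At y = 1.28 m: A³/T = 66.64 — short.
At y = 1.43 m: A³/T = 98.12 — matches.

y_c = 1.43 m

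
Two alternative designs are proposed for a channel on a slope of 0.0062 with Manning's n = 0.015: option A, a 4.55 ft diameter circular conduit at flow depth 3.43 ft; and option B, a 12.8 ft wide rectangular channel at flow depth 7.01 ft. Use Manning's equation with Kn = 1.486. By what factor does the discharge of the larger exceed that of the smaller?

Channel A: For a circular section of diameter D = 4.55 ft at depth y = 3.43 ft, the central angle is θ = 2 arccos(1 − 2y/D) = 4.207 rad. Then A = (D²/8)(θ − sin θ) = 13.15 ft² and P = Dθ/2 = 9.57 ft. Hydraulic radius R = A/P = 13.15/9.57 = 1.374 ft. Q_A = (1.486/0.015)·13.15·1.374^(2/3)·√0.0062 = 126.8 ft³/s.
Channel B: Flow area A = b·y = 12.8 × 7.01 = 89.73 ft². Wetted perimeter P = b + 2y = 12.8 + 2×7.01 = 26.82 ft. Hydraulic radius R = A/P = 89.73/26.82 = 3.346 ft. Q_B = (1.486/0.015)·89.73·3.346^(2/3)·√0.0062 = 1566 ft³/s.
The larger discharge is 1566 ft³/s and the smaller is 126.8 ft³/s; the ratio is 12.3.

12.3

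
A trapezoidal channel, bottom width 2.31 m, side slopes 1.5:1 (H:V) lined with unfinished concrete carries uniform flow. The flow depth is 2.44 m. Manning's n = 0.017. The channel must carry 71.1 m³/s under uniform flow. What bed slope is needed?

With bottom width b = 2.31 m and side slope z = 1.5: A = (b + zy)y = (2.31 + 1.5×2.44)×2.44 = 14.57 m²; P = b + 2y√(1+z²) = 2.31 + 2×2.44×1.803 = 11.11 m.
Hydraulic radius R = A/P = 14.57/11.11 = 1.311 m.
From Manning's equation, S = [nQ / (1 A R^(2/3))]² = [0.017 × 71.1 / (1 × 14.57 × 1.311^(2/3))]² = 0.0048.

S = 0.0048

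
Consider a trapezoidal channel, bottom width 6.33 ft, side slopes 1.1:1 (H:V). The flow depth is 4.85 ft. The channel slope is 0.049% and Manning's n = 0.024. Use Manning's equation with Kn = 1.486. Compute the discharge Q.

With bottom width b = 6.33 ft and side slope z = 1.1: A = (b + zy)y = (6.33 + 1.1×4.85)×4.85 = 56.58 ft²; P = b + 2y√(1+z²) = 6.33 + 2×4.85×1.487 = 20.75 ft.
Hydraulic radius R = A/P = 56.58/20.75 = 2.727 ft.
Manning's equation: Q = (1.486/n) A R^(2/3) S^(1/2) = (1.486/0.024) × 56.58 × 2.727^(2/3) × 0.00049^(1/2) = 151 ft³/s.

Q = 151 ft³/s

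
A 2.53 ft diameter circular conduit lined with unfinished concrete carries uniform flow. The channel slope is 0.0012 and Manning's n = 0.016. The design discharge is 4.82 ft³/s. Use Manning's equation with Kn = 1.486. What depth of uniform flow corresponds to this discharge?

Manning's equation rearranged: A R^(2/3) = nQ / (1.486·√S) = 0.016 × 4.82 / (1.486 × √0.0012) = 1.498.
At y = 1.35 ft: A R^(2/3) = 2.065 — high.
At y = 0.97 ft: A R^(2/3) = 1.155 — low.
At y = 1.12 ft: A R^(2/3) = 1.499 — matches.

y_n = 1.12 ft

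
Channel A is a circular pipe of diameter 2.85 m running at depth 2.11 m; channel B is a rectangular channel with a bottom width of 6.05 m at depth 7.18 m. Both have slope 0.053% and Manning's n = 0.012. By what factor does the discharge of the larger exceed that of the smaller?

Channel A: For a circular section of diameter D = 2.85 m at depth y = 2.11 m, the central angle is θ = 2 arccos(1 − 2y/D) = 4.145 rad. Then A = (D²/8)(θ − sin θ) = 5.064 m² and P = Dθ/2 = 5.906 m. Hydraulic radius R = A/P = 5.064/5.906 = 0.8574 m. Q_A = (1/0.012)·5.064·0.8574^(2/3)·√0.00053 = 8.768 m³/s.
Channel B: Flow area A = b·y = 6.05 × 7.18 = 43.44 m². Wetted perimeter P = b + 2y = 6.05 + 2×7.18 = 20.41 m. Hydraulic radius R = A/P = 43.44/20.41 = 2.128 m. Q_B = (1/0.012)·43.44·2.128^(2/3)·√0.00053 = 137.9 m³/s.
The larger discharge is 137.9 m³/s and the smaller is 8.768 m³/s; the ratio is 15.7.

15.7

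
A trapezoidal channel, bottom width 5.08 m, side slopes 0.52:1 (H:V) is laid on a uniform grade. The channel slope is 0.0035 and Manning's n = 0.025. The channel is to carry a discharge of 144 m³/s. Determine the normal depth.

Manning's equation rearranged: A R^(2/3) = nQ / (1·√S) = 0.025 × 144 / (√0.0035) = 60.85.
Trying y = 5.67 m: A R^(2/3) = 84.93 — too large.
Trying y = 3.26 m: A R^(2/3) = 32.41 — too small.
Trying y = 4.7 m: A R^(2/3) = 60.83 — ≈ 60.85.

y_n = 4.7 m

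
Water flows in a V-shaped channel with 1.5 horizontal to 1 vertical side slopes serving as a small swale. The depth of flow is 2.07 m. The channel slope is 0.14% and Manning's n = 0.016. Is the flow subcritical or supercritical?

For a triangular section with side slope z = 1.5: A = zy² = 1.5×2.07² = 6.427 m²; P = 2y√(1+z²) = 2×2.07×1.803 = 7.463 m.
Hydraulic radius R = A/P = 6.427/7.463 = 0.8612 m.
V = (1/n) R^(2/3) √S = (1/0.016) × 0.8612^(2/3) × √0.0014 = 2.117 m/s. Hydraulic depth D_h = A/T = 6.427/6.21 = 1.035 m.
Froude number Fr = V/√(g·D_h) = 2.117/√(9.81×1.035) = 0.664, which is less than 1, so the flow is subcritical.

subcritical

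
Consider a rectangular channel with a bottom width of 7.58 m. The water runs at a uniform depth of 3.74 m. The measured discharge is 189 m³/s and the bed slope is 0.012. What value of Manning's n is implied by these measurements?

n = 0.0251

Flow area A = b·y = 7.58 × 3.74 = 28.35 m². Wetted perimeter P = b + 2y = 7.58 + 2×3.74 = 15.06 m.
Hydraulic radius R = A/P = 28.35/15.06 = 1.882 m.
Rearranging Manning's equation: n = (1/Q) A R^(2/3) S^(1/2) = (1/189) × 28.35 × 1.882^(2/3) × √0.012 = 0.0251.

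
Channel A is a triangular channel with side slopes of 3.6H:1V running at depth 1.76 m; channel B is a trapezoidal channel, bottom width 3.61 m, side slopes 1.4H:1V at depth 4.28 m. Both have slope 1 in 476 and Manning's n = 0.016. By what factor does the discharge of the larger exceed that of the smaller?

Channel A: For a triangular section with side slope z = 3.6: A = zy² = 3.6×1.76² = 11.15 m²; P = 2y√(1+z²) = 2×1.76×3.736 = 13.15 m. Hydraulic radius R = A/P = 11.15/13.15 = 0.8479 m. Q_A = (1/0.016)·11.15·0.8479^(2/3)·√0.002101 = 28.62 m³/s.
Channel B: With bottom width b = 3.61 m and side slope z = 1.4: A = (b + zy)y = (3.61 + 1.4×4.28)×4.28 = 41.1 m²; P = b + 2y√(1+z²) = 3.61 + 2×4.28×1.72 = 18.34 m. Hydraulic radius R = A/P = 41.1/18.34 = 2.241 m. Q_B = (1/0.016)·41.1·2.241^(2/3)·√0.002101 = 201.6 m³/s.
The larger discharge is 201.6 m³/s and the smaller is 28.62 m³/s; the ratio is 7.05.

7.05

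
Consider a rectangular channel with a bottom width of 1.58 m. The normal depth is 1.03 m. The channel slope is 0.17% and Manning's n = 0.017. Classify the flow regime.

Flow area A = b·y = 1.58 × 1.03 = 1.627 m². Wetted perimeter P = b + 2y = 1.58 + 2×1.03 = 3.64 m.
Hydraulic radius R = A/P = 1.627/3.64 = 0.4471 m.
V = (1/n) R^(2/3) √S = (1/0.017) × 0.4471^(2/3) × √0.0017 = 1.418 m/s. Hydraulic depth D_h = A/T = 1.627/1.58 = 1.03 m.
Froude number Fr = V/√(g·D_h) = 1.418/√(9.81×1.03) = 0.446, which is less than 1, so the flow is subcritical.

subcritical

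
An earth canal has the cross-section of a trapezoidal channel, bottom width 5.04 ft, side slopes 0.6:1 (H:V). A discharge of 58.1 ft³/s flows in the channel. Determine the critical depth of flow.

y_c = 1.51 ft

At critical depth, Q² T / (g A³) = 1, i.e. A³/T = Q²/g = 58.1²/32.2 = 104.8.
Try y = 1.18 ft: A³/T = 48.33 — short.
Try y = 1.74 ft: A³/T = 166.4 — over.
Try y = 1.51 ft: A³/T = 105.6 — ≈ 104.8.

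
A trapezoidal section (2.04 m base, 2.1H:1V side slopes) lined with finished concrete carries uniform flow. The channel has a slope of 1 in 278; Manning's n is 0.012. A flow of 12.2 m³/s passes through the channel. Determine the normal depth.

Manning's equation rearranged: A R^(2/3) = nQ / (1·√S) = 0.012 × 12.2 / (√0.003597) = 2.441.
Try y = 0.679 m: A R^(2/3) = 1.387 — too small.
Try y = 1.04 m: A R^(2/3) = 3.258 — too large.
Try y = 0.903 m: A R^(2/3) = 2.442 — matches.

y_n = 0.903 m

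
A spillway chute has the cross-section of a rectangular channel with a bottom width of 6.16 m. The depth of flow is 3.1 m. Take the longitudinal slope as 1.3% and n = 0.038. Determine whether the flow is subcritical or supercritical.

subcritical

Flow area A = b·y = 6.16 × 3.1 = 19.1 m². Wetted perimeter P = b + 2y = 6.16 + 2×3.1 = 12.36 m.
Hydraulic radius R = A/P = 19.1/12.36 = 1.545 m.
V = (1/n) R^(2/3) √S = (1/0.038) × 1.545^(2/3) × √0.013 = 4.01 m/s. Hydraulic depth D_h = A/T = 19.1/6.16 = 3.1 m.
Froude number Fr = V/√(g·D_h) = 4.01/√(9.81×3.1) = 0.727, which is less than 1, so the flow is subcritical.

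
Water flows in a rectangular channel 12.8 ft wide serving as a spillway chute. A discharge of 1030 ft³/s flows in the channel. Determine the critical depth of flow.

For a rectangular channel, critical depth y_c = (q²/g)^(1/3) where q = Q/b = 1030/12.8 = 80.47 ft²/s.
So y_c = (80.47²/32.2)^(1/3) = 5.86 ft.

y_c = 5.86 ft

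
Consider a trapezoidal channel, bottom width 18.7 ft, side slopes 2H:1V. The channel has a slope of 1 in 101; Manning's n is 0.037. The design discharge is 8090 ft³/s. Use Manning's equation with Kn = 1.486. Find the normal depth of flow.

y_n = 12.4 ft

Manning's equation rearranged: A R^(2/3) = nQ / (1.486·√S) = 0.037 × 8090 / (1.486 × √0.009901) = 2024.
Trying y = 13.8 ft: A R^(2/3) = 2544 — over.
Trying y = 11 ft: A R^(2/3) = 1574 — short.
Trying y = 12.4 ft: A R^(2/3) = 2025 — close enough.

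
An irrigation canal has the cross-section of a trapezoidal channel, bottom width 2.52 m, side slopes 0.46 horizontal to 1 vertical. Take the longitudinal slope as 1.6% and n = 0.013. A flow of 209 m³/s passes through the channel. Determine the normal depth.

Manning's equation rearranged: A R^(2/3) = nQ / (1·√S) = 0.013 × 209 / (√0.016) = 21.48.
At y = 3.04 m: A R^(2/3) = 14.14 — short.
At y = 4.19 m: A R^(2/3) = 25.35 — over.
At y = 3.83 m: A R^(2/3) = 21.46 — close enough.

y_n = 3.83 m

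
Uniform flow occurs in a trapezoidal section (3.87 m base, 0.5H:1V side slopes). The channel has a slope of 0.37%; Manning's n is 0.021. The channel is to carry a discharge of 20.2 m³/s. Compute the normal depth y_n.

y_n = 1.53 m

Manning's equation rearranged: A R^(2/3) = nQ / (1·√S) = 0.021 × 20.2 / (√0.0037) = 6.974.
Try y = 1.92 m: A R^(2/3) = 10.1 — high.
Try y = 1.35 m: A R^(2/3) = 5.68 — low.
Try y = 1.53 m: A R^(2/3) = 6.962 — ≈ 6.974.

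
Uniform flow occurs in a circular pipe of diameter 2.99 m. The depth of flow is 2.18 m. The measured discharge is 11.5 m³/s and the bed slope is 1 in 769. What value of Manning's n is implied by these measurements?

n = 0.016

For a circular section of diameter D = 2.99 m at depth y = 2.18 m, the central angle is θ = 2 arccos(1 − 2y/D) = 4.094 rad. Then A = (D²/8)(θ − sin θ) = 5.485 m² and P = Dθ/2 = 6.12 m.
Hydraulic radius R = A/P = 5.485/6.12 = 0.8962 m.
Rearranging Manning's equation: n = (1/Q) A R^(2/3) S^(1/2) = (1/11.5) × 5.485 × 0.8962^(2/3) × √0.0013 = 0.016.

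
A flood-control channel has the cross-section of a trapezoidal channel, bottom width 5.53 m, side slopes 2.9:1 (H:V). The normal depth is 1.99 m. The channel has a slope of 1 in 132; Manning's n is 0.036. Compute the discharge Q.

With bottom width b = 5.53 m and side slope z = 2.9: A = (b + zy)y = (5.53 + 2.9×1.99)×1.99 = 22.49 m²; P = b + 2y√(1+z²) = 5.53 + 2×1.99×3.068 = 17.74 m.
Hydraulic radius R = A/P = 22.49/17.74 = 1.268 m.
Manning's equation: Q = (1/n) A R^(2/3) S^(1/2) = (1/0.036) × 22.49 × 1.268^(2/3) × 0.007576^(1/2) = 63.7 m³/s.

Q = 63.7 m³/s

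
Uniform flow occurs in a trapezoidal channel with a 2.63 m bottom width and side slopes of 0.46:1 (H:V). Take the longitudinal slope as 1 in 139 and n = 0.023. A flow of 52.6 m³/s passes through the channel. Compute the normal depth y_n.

y_n = 2.99 m

Manning's equation rearranged: A R^(2/3) = nQ / (1·√S) = 0.023 × 52.6 / (√0.007194) = 14.26.
At y = 3.82 m: A R^(2/3) = 22.14 — over.
At y = 2.12 m: A R^(2/3) = 7.883 — short.
At y = 2.99 m: A R^(2/3) = 14.27 — matches.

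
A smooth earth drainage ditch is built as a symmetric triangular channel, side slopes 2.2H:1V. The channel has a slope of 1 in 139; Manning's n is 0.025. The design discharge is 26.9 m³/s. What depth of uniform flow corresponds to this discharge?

Manning's equation rearranged: A R^(2/3) = nQ / (1·√S) = 0.025 × 26.9 / (√0.007194) = 7.929.
Trying y = 1.65 m: A R^(2/3) = 4.949 — low.
Trying y = 2.46 m: A R^(2/3) = 14.36 — high.
Trying y = 1.97 m: A R^(2/3) = 7.939 — ≈ 7.929.

y_n = 1.97 m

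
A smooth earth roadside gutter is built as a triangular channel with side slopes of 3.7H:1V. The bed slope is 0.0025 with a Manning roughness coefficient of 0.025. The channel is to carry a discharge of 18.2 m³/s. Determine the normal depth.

y_n = 1.68 m

Manning's equation rearranged: A R^(2/3) = nQ / (1·√S) = 0.025 × 18.2 / (√0.0025) = 9.1.
Try y = 1.97 m: A R^(2/3) = 13.89 — over.
Try y = 1.68 m: A R^(2/3) = 9.081 — close enough.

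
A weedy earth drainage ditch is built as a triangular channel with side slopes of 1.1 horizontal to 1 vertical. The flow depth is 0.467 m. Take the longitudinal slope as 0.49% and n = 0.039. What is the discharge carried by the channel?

Q = 0.134 m³/s

For a triangular section with side slope z = 1.1: A = zy² = 1.1×0.467² = 0.2399 m²; P = 2y√(1+z²) = 2×0.467×1.487 = 1.388 m.
Hydraulic radius R = A/P = 0.2399/1.388 = 0.1728 m.
Manning's equation: Q = (1/n) A R^(2/3) S^(1/2) = (1/0.039) × 0.2399 × 0.1728^(2/3) × 0.0049^(1/2) = 0.134 m³/s.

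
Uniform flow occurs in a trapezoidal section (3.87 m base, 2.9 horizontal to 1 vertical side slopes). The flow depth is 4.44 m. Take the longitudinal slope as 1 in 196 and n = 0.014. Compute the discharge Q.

With bottom width b = 3.87 m and side slope z = 2.9: A = (b + zy)y = (3.87 + 2.9×4.44)×4.44 = 74.35 m²; P = b + 2y√(1+z²) = 3.87 + 2×4.44×3.068 = 31.11 m.
Hydraulic radius R = A/P = 74.35/31.11 = 2.39 m.
Manning's equation: Q = (1/n) A R^(2/3) S^(1/2) = (1/0.014) × 74.35 × 2.39^(2/3) × 0.005102^(1/2) = 678 m³/s.

Q = 678 m³/s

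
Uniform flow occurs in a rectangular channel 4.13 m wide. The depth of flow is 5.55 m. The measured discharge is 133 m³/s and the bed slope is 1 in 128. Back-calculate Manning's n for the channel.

n = 0.02

Flow area A = b·y = 4.13 × 5.55 = 22.92 m². Wetted perimeter P = b + 2y = 4.13 + 2×5.55 = 15.23 m.
Hydraulic radius R = A/P = 22.92/15.23 = 1.505 m.
Rearranging Manning's equation: n = (1/Q) A R^(2/3) S^(1/2) = (1/133) × 22.92 × 1.505^(2/3) × √0.007812 = 0.02.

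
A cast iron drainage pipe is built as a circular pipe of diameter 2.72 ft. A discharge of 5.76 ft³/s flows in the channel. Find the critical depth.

At critical depth, Q² T / (g A³) = 1, i.e. A³/T = Q²/g = 5.76²/32.2 = 1.03.
Trying y = 0.957 ft: A³/T = 2.341 — high.
Trying y = 0.605 ft: A³/T = 0.3944 — low.
Trying y = 0.774 ft: A³/T = 1.03 — ≈ 1.03.

y_c = 0.774 ft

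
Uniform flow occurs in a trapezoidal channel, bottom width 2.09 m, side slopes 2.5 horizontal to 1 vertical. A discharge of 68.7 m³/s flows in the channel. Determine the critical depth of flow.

y_c = 2.36 m

At critical depth, Q² T / (g A³) = 1, i.e. A³/T = Q²/g = 68.7²/9.81 = 481.1.
At y = 1.99 m: A³/T = 230.8 — too small.
At y = 2.36 m: A³/T = 482.7 — close enough.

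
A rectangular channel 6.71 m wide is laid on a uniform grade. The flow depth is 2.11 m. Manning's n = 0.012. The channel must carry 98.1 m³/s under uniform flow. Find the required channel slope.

S = 0.0049

Flow area A = b·y = 6.71 × 2.11 = 14.16 m². Wetted perimeter P = b + 2y = 6.71 + 2×2.11 = 10.93 m.
Hydraulic radius R = A/P = 14.16/10.93 = 1.295 m.
From Manning's equation, S = [nQ / (1 A R^(2/3))]² = [0.012 × 98.1 / (1 × 14.16 × 1.295^(2/3))]² = 0.0049.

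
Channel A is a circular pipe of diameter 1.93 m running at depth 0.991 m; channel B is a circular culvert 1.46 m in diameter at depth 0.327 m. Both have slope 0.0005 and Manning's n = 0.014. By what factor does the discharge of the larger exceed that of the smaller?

Channel A: For a circular section of diameter D = 1.93 m at depth y = 0.991 m, the central angle is θ = 2 arccos(1 − 2y/D) = 3.195 rad. Then A = (D²/8)(θ − sin θ) = 1.513 m² and P = Dθ/2 = 3.084 m. Hydraulic radius R = A/P = 1.513/3.084 = 0.4906 m. Q_A = (1/0.014)·1.513·0.4906^(2/3)·√0.0005 = 1.503 m³/s.
Channel B: For a circular section of diameter D = 1.46 m at depth y = 0.327 m, the central angle is θ = 2 arccos(1 − 2y/D) = 1.972 rad. Then A = (D²/8)(θ − sin θ) = 0.2801 m² and P = Dθ/2 = 1.44 m. Hydraulic radius R = A/P = 0.2801/1.44 = 0.1946 m. Q_B = (1/0.014)·0.2801·0.1946^(2/3)·√0.0005 = 0.1502 m³/s.
The larger discharge is 1.503 m³/s and the smaller is 0.1502 m³/s; the ratio is 10.

10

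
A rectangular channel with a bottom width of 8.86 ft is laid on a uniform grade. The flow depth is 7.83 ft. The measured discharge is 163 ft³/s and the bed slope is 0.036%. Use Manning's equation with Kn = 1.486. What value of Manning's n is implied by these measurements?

Flow area A = b·y = 8.86 × 7.83 = 69.37 ft². Wetted perimeter P = b + 2y = 8.86 + 2×7.83 = 24.52 ft.
Hydraulic radius R = A/P = 69.37/24.52 = 2.829 ft.
Rearranging Manning's equation: n = (1.486/Q) A R^(2/3) S^(1/2) = (1.486/163) × 69.37 × 2.829^(2/3) × √0.00036 = 0.024.

n = 0.024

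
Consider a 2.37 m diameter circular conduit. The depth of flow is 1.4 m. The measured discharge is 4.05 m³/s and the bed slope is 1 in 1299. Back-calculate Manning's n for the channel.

n = 0.014

For a circular section of diameter D = 2.37 m at depth y = 1.4 m, the central angle is θ = 2 arccos(1 − 2y/D) = 3.506 rad. Then A = (D²/8)(θ − sin θ) = 2.712 m² and P = Dθ/2 = 4.155 m.
Hydraulic radius R = A/P = 2.712/4.155 = 0.6528 m.
Rearranging Manning's equation: n = (1/Q) A R^(2/3) S^(1/2) = (1/4.05) × 2.712 × 0.6528^(2/3) × √0.0007698 = 0.014.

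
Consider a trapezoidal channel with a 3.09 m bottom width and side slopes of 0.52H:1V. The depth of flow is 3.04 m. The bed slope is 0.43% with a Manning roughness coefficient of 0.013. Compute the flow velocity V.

With bottom width b = 3.09 m and side slope z = 0.52: A = (b + zy)y = (3.09 + 0.52×3.04)×3.04 = 14.2 m²; P = b + 2y√(1+z²) = 3.09 + 2×3.04×1.127 = 9.943 m.
Hydraulic radius R = A/P = 14.2/9.943 = 1.428 m.
From Manning's equation, V = (1/n) R^(2/3) S^(1/2) = (1/0.013) × 1.428^(2/3) × 0.0043^(1/2) = 6.4 m/s.

V = 6.4 m/s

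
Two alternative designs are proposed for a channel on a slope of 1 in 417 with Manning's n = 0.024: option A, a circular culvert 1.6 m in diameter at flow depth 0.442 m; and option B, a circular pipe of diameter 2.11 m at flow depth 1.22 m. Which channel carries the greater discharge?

channel B

Channel A: For a circular section of diameter D = 1.6 m at depth y = 0.442 m, the central angle is θ = 2 arccos(1 − 2y/D) = 2.214 rad. Then A = (D²/8)(θ − sin θ) = 0.4522 m² and P = Dθ/2 = 1.771 m. Hydraulic radius R = A/P = 0.4522/1.771 = 0.2554 m. Q_A = (1/0.024)·0.4522·0.2554^(2/3)·√0.002398 = 0.3714 m³/s.
Channel B: For a circular section of diameter D = 2.11 m at depth y = 1.22 m, the central angle is θ = 2 arccos(1 − 2y/D) = 3.456 rad. Then A = (D²/8)(θ − sin θ) = 2.095 m² and P = Dθ/2 = 3.646 m. Hydraulic radius R = A/P = 2.095/3.646 = 0.5747 m. Q_B = (1/0.024)·2.095·0.5747^(2/3)·√0.002398 = 2.955 m³/s.
Q_A = 0.3714 m³/s vs Q_B = 2.955 m³/s, so channel B carries more.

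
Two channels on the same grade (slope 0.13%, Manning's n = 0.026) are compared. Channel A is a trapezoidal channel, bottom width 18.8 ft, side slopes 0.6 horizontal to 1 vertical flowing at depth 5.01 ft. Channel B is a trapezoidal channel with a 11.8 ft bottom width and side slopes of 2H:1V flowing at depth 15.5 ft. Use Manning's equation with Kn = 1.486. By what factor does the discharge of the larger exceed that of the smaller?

10.5

Channel A: With bottom width b = 18.8 ft and side slope z = 0.6: A = (b + zy)y = (18.8 + 0.6×5.01)×5.01 = 109.2 ft²; P = b + 2y√(1+z²) = 18.8 + 2×5.01×1.166 = 30.49 ft. Hydraulic radius R = A/P = 109.2/30.49 = 3.584 ft. Q_A = (1.486/0.026)·109.2·3.584^(2/3)·√0.0013 = 527.2 ft³/s.
Channel B: With bottom width b = 11.8 ft and side slope z = 2: A = (b + zy)y = (11.8 + 2×15.5)×15.5 = 663.4 ft²; P = b + 2y√(1+z²) = 11.8 + 2×15.5×2.236 = 81.12 ft. Hydraulic radius R = A/P = 663.4/81.12 = 8.178 ft. Q_B = (1.486/0.026)·663.4·8.178^(2/3)·√0.0013 = 5549 ft³/s.
The larger discharge is 5549 ft³/s and the smaller is 527.2 ft³/s; the ratio is 10.5.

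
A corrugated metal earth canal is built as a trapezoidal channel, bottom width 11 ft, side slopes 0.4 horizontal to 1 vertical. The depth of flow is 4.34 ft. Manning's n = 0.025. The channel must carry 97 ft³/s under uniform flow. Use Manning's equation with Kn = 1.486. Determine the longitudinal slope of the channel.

With bottom width b = 11 ft and side slope z = 0.4: A = (b + zy)y = (11 + 0.4×4.34)×4.34 = 55.27 ft²; P = b + 2y√(1+z²) = 11 + 2×4.34×1.077 = 20.35 ft.
Hydraulic radius R = A/P = 55.27/20.35 = 2.716 ft.
From Manning's equation, S = [nQ / (1.486 A R^(2/3))]² = [0.025 × 97 / (1.486 × 55.27 × 2.716^(2/3))]² = 0.00023.

S = 0.00023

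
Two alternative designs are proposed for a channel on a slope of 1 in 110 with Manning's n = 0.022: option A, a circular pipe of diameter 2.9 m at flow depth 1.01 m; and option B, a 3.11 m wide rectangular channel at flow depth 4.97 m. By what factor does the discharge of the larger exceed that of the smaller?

12.5

Channel A: For a circular section of diameter D = 2.9 m at depth y = 1.01 m, the central angle is θ = 2 arccos(1 − 2y/D) = 2.525 rad. Then A = (D²/8)(θ − sin θ) = 2.046 m² and P = Dθ/2 = 3.661 m. Hydraulic radius R = A/P = 2.046/3.661 = 0.559 m. Q_A = (1/0.022)·2.046·0.559^(2/3)·√0.009091 = 6.018 m³/s.
Channel B: Flow area A = b·y = 3.11 × 4.97 = 15.46 m². Wetted perimeter P = b + 2y = 3.11 + 2×4.97 = 13.05 m. Hydraulic radius R = A/P = 15.46/13.05 = 1.184 m. Q_B = (1/0.022)·15.46·1.184^(2/3)·√0.009091 = 74.99 m³/s.
The larger discharge is 74.99 m³/s and the smaller is 6.018 m³/s; the ratio is 12.5.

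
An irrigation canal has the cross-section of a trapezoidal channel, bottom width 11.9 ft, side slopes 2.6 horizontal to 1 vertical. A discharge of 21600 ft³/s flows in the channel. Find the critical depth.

At critical depth, Q² T / (g A³) = 1, i.e. A³/T = Q²/g = 21600²/32.2 = 14490000.
Try y = 23.9 ft: A³/T = 40690000 — high.
Try y = 15.5 ft: A³/T = 5726000 — low.
Try y = 19.1 ft: A³/T = 14620000 — ≈ 14490000.

y_c = 19.1 ft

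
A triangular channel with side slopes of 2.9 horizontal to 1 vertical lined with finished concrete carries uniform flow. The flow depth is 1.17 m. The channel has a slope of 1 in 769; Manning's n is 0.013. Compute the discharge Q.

For a triangular section with side slope z = 2.9: A = zy² = 2.9×1.17² = 3.97 m²; P = 2y√(1+z²) = 2×1.17×3.068 = 7.178 m.
Hydraulic radius R = A/P = 3.97/7.178 = 0.553 m.
Manning's equation: Q = (1/n) A R^(2/3) S^(1/2) = (1/0.013) × 3.97 × 0.553^(2/3) × 0.0013^(1/2) = 7.42 m³/s.

Q = 7.42 m³/s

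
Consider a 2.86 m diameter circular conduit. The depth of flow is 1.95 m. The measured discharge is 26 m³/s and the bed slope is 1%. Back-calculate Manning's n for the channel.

For a circular section of diameter D = 2.86 m at depth y = 1.95 m, the central angle is θ = 2 arccos(1 − 2y/D) = 3.886 rad. Then A = (D²/8)(θ − sin θ) = 4.666 m² and P = Dθ/2 = 5.557 m.
Hydraulic radius R = A/P = 4.666/5.557 = 0.8397 m.
Rearranging Manning's equation: n = (1/Q) A R^(2/3) S^(1/2) = (1/26) × 4.666 × 0.8397^(2/3) × √0.01 = 0.016.

n = 0.016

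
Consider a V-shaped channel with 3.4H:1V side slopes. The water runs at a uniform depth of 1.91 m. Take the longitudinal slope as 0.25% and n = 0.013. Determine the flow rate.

Q = 45 m³/s

For a triangular section with side slope z = 3.4: A = zy² = 3.4×1.91² = 12.4 m²; P = 2y√(1+z²) = 2×1.91×3.544 = 13.54 m.
Hydraulic radius R = A/P = 12.4/13.54 = 0.9162 m.
Manning's equation: Q = (1/n) A R^(2/3) S^(1/2) = (1/0.013) × 12.4 × 0.9162^(2/3) × 0.0025^(1/2) = 45 m³/s.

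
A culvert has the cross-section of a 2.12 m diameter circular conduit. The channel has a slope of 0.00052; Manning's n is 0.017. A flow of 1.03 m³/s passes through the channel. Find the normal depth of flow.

y_n = 0.841 m

Manning's equation rearranged: A R^(2/3) = nQ / (1·√S) = 0.017 × 1.03 / (√0.00052) = 0.7679.
Trying y = 0.653 m: A R^(2/3) = 0.4764 — low.
Trying y = 1.06 m: A R^(2/3) = 1.156 — high.
Trying y = 0.841 m: A R^(2/3) = 0.7673 — close enough.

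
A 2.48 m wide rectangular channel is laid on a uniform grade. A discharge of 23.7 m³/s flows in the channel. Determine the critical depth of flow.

For a rectangular channel, critical depth y_c = (q²/g)^(1/3) where q = Q/b = 23.7/2.48 = 9.556 m²/s.
So y_c = (9.556²/9.81)^(1/3) = 2.1 m.

y_c = 2.1 m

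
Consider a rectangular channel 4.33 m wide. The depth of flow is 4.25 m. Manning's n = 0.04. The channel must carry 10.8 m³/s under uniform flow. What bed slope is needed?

S = 0.000341

Flow area A = b·y = 4.33 × 4.25 = 18.4 m². Wetted perimeter P = b + 2y = 4.33 + 2×4.25 = 12.83 m.
Hydraulic radius R = A/P = 18.4/12.83 = 1.434 m.
From Manning's equation, S = [nQ / (1 A R^(2/3))]² = [0.04 × 10.8 / (1 × 18.4 × 1.434^(2/3))]² = 0.000341.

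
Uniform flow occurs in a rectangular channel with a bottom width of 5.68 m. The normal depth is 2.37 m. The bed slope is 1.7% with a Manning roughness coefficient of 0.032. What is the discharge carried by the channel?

Q = 65.1 m³/s

Flow area A = b·y = 5.68 × 2.37 = 13.46 m². Wetted perimeter P = b + 2y = 5.68 + 2×2.37 = 10.42 m.
Hydraulic radius R = A/P = 13.46/10.42 = 1.292 m.
Manning's equation: Q = (1/n) A R^(2/3) S^(1/2) = (1/0.032) × 13.46 × 1.292^(2/3) × 0.017^(1/2) = 65.1 m³/s.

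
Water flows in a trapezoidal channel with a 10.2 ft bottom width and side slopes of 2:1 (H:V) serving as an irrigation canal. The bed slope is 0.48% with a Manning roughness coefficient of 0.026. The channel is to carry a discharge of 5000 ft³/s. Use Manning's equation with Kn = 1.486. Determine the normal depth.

Manning's equation rearranged: A R^(2/3) = nQ / (1.486·√S) = 0.026 × 5000 / (1.486 × √0.0048) = 1263.
Trying y = 9.32 ft: A R^(2/3) = 804.8 — short.
Trying y = 12.9 ft: A R^(2/3) = 1673 — over.
Trying y = 11.4 ft: A R^(2/3) = 1263 — matches.

y_n = 11.4 ft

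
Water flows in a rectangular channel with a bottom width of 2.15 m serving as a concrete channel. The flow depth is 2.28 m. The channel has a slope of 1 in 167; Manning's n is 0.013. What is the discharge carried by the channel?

Flow area A = b·y = 2.15 × 2.28 = 4.902 m². Wetted perimeter P = b + 2y = 2.15 + 2×2.28 = 6.71 m.
Hydraulic radius R = A/P = 4.902/6.71 = 0.7306 m.
Manning's equation: Q = (1/n) A R^(2/3) S^(1/2) = (1/0.013) × 4.902 × 0.7306^(2/3) × 0.005988^(1/2) = 23.7 m³/s.

Q = 23.7 m³/s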